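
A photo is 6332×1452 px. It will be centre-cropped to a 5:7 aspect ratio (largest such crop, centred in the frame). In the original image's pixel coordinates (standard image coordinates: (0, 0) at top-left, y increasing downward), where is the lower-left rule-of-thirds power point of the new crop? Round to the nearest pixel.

x = 2993 px, y = 968 px

6332/1452 > 5/7, so the 5:7 crop keeps the full height 1452 and trims width to 1452 × 5/7 = 1037.14 px.
Left offset = (6332 − 1037.14)/2 = 2647.43 px; top offset = 0.
Lower-left is one-third across and two-thirds down within the crop:
x = 2647.43 + 1 × 1037.14/3 ≈ 2993; y = 0.00 + 2 × 1452.00/3 ≈ 968.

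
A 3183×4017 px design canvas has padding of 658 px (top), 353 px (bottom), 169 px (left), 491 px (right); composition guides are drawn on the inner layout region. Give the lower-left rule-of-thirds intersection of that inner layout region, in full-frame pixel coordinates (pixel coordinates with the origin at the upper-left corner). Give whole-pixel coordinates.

x = 1010 px, y = 2662 px

Content width = 3183 − 169 − 491 = 2523 px; content height = 4017 − 658 − 353 = 3006 px.
Lower-left is one-third across and two-thirds down within the inner layout region.
x = 169 + 1 × 2523/3 = 169 + 841.00 ≈ 1010
y = 658 + 2 × 3006/3 = 658 + 2004.00 ≈ 2662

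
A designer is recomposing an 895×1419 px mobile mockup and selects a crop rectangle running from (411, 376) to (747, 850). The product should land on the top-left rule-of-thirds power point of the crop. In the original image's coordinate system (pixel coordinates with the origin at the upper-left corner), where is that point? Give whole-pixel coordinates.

x = 523 px, y = 534 px

Crop width = 747 − 411 = 336 px; one third is 112.00 px.
Crop height = 850 − 376 = 474 px; one third is 158.00 px.
The top-left point is one-third across and one-third down within the crop:
x = 411 + 1 × 112.00 ≈ 523; y = 376 + 1 × 158.00 ≈ 534.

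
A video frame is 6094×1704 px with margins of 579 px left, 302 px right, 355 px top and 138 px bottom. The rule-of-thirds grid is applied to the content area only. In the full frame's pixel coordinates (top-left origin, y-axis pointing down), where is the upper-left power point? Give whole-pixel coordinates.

Content width = 6094 − 579 − 302 = 5213 px; content height = 1704 − 355 − 138 = 1211 px.
Upper-left is one-third across and one-third down within the content area.
x = 579 + 1 × 5213/3 = 579 + 1737.67 ≈ 2317
y = 355 + 1 × 1211/3 = 355 + 403.67 ≈ 759

(2317, 759)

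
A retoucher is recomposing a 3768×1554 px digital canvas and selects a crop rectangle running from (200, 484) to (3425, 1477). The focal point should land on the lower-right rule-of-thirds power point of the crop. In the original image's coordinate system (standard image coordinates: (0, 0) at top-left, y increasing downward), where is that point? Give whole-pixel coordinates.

Crop width = 3425 − 200 = 3225 px; one third is 1075.00 px.
Crop height = 1477 − 484 = 993 px; one third is 331.00 px.
The lower-right point is two-thirds across and two-thirds down within the crop:
x = 200 + 2 × 1075.00 ≈ 2350; y = 484 + 2 × 331.00 ≈ 1146.

x = 2350 px, y = 1146 px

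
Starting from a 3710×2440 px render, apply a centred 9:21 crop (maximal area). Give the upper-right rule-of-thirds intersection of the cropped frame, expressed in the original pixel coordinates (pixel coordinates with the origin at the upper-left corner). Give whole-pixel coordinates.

3710/2440 > 9/21, so the 9:21 crop keeps the full height 2440 and trims width to 2440 × 9/21 = 1045.71 px.
Left offset = (3710 − 1045.71)/2 = 1332.14 px; top offset = 0.
Upper-right is two-thirds across and one-third down within the crop:
x = 1332.14 + 2 × 1045.71/3 ≈ 2029; y = 0.00 + 1 × 2440.00/3 ≈ 813.

(2029, 813)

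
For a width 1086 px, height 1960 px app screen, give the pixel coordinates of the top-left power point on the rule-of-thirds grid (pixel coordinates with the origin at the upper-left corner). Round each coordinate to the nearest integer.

The top-left point sits one-third of the way across and one-third of the way down.
x = 1 × 1086/3 ≈ 362; y = 1 × 1960/3 ≈ 653.

x = 362 px, y = 653 px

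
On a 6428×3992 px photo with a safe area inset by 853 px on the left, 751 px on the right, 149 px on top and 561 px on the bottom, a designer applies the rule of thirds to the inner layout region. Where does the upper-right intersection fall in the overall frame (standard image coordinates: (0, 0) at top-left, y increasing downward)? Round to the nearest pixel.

Content width = 6428 − 853 − 751 = 4824 px; content height = 3992 − 149 − 561 = 3282 px.
Upper-right is two-thirds across and one-third down within the inner layout region.
x = 853 + 2 × 4824/3 = 853 + 3216.00 ≈ 4069
y = 149 + 1 × 3282/3 = 149 + 1094.00 ≈ 1243

(4069, 1243)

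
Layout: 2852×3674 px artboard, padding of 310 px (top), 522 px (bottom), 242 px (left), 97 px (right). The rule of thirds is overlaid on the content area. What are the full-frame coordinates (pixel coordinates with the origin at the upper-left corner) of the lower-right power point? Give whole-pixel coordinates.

(1917, 2205)

Content width = 2852 − 242 − 97 = 2513 px; content height = 3674 − 310 − 522 = 2842 px.
Lower-right is two-thirds across and two-thirds down within the content area.
x = 242 + 2 × 2513/3 = 242 + 1675.33 ≈ 1917
y = 310 + 2 × 2842/3 = 310 + 1894.67 ≈ 2205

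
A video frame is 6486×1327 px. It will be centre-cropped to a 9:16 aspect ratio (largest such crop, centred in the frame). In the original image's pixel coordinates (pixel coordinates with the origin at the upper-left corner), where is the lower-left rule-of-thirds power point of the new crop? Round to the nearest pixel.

x = 3119 px, y = 885 px

6486/1327 > 9/16, so the 9:16 crop keeps the full height 1327 and trims width to 1327 × 9/16 = 746.44 px.
Left offset = (6486 − 746.44)/2 = 2869.78 px; top offset = 0.
Lower-left is one-third across and two-thirds down within the crop:
x = 2869.78 + 1 × 746.44/3 ≈ 3119; y = 0.00 + 2 × 1327.00/3 ≈ 885.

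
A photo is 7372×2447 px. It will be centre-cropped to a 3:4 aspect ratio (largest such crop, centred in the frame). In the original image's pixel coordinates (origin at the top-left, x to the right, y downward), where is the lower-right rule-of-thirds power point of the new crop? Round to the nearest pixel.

7372/2447 > 3/4, so the 3:4 crop keeps the full height 2447 and trims width to 2447 × 3/4 = 1835.25 px.
Left offset = (7372 − 1835.25)/2 = 2768.38 px; top offset = 0.
Lower-right is two-thirds across and two-thirds down within the crop:
x = 2768.38 + 2 × 1835.25/3 ≈ 3992; y = 0.00 + 2 × 2447.00/3 ≈ 1631.

(3992, 1631)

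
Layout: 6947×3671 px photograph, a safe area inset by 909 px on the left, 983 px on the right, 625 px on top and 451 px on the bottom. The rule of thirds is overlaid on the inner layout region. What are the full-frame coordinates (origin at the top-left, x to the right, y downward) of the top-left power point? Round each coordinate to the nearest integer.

Content width = 6947 − 909 − 983 = 5055 px; content height = 3671 − 625 − 451 = 2595 px.
Top-left is one-third across and one-third down within the inner layout region.
x = 909 + 1 × 5055/3 = 909 + 1685.00 ≈ 2594
y = 625 + 1 × 2595/3 = 625 + 865.00 ≈ 1490

(2594, 1490)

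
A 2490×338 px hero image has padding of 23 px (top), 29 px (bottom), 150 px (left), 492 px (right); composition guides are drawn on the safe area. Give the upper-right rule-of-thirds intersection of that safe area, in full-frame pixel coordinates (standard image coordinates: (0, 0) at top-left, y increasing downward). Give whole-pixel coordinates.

Content width = 2490 − 150 − 492 = 1848 px; content height = 338 − 23 − 29 = 286 px.
Upper-right is two-thirds across and one-third down within the safe area.
x = 150 + 2 × 1848/3 = 150 + 1232.00 ≈ 1382
y = 23 + 1 × 286/3 = 23 + 95.33 ≈ 118

x = 1382 px, y = 118 px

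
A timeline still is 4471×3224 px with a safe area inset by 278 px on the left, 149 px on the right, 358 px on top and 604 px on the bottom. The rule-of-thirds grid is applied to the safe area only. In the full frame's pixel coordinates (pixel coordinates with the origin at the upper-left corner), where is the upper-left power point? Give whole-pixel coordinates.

x = 1626 px, y = 1112 px

Content width = 4471 − 278 − 149 = 4044 px; content height = 3224 − 358 − 604 = 2262 px.
Upper-left is one-third across and one-third down within the safe area.
x = 278 + 1 × 4044/3 = 278 + 1348.00 ≈ 1626
y = 358 + 1 × 2262/3 = 358 + 754.00 ≈ 1112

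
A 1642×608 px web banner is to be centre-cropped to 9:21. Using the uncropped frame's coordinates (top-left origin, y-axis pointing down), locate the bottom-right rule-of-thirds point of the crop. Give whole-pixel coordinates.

1642/608 > 9/21, so the 9:21 crop keeps the full height 608 and trims width to 608 × 9/21 = 260.57 px.
Left offset = (1642 − 260.57)/2 = 690.71 px; top offset = 0.
Bottom-right is two-thirds across and two-thirds down within the crop:
x = 690.71 + 2 × 260.57/3 ≈ 864; y = 0.00 + 2 × 608.00/3 ≈ 405.

x = 864 px, y = 405 px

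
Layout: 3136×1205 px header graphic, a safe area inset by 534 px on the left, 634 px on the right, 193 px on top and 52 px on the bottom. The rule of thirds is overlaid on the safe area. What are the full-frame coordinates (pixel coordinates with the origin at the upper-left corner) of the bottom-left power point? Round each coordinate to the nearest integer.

Content width = 3136 − 534 − 634 = 1968 px; content height = 1205 − 193 − 52 = 960 px.
Bottom-left is one-third across and two-thirds down within the safe area.
x = 534 + 1 × 1968/3 = 534 + 656.00 ≈ 1190
y = 193 + 2 × 960/3 = 193 + 640.00 ≈ 833

x = 1190 px, y = 833 px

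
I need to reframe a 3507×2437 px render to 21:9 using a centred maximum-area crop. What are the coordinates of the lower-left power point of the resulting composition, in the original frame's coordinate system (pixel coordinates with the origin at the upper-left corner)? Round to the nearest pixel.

(1169, 1469)

3507/2437 < 21/9, so the 21:9 crop keeps the full width 3507 and trims height to 3507 × 9/21 = 1503.00 px.
Top offset = (2437 − 1503.00)/2 = 467.00 px; left offset = 0.
Lower-left is one-third across and two-thirds down within the crop:
x = 0.00 + 1 × 3507.00/3 ≈ 1169; y = 467.00 + 2 × 1503.00/3 ≈ 1469.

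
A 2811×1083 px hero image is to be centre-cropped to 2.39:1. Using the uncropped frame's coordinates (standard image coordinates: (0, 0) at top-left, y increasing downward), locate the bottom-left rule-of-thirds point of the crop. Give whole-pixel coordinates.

2811/1083 > 2.39/1, so the 2.39:1 crop keeps the full height 1083 and trims width to 1083 × 2.39/1 = 2588.37 px.
Left offset = (2811 − 2588.37)/2 = 111.31 px; top offset = 0.
Bottom-left is one-third across and two-thirds down within the crop:
x = 111.31 + 1 × 2588.37/3 ≈ 974; y = 0.00 + 2 × 1083.00/3 ≈ 722.

x = 974 px, y = 722 px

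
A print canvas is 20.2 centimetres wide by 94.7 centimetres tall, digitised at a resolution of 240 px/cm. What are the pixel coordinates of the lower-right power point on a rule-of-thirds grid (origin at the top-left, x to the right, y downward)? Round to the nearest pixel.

In pixels the canvas is 20.2 × 240 = 4848 wide and 94.7 × 240 = 22728 tall.
The lower-right point is two-thirds across and two-thirds down:
x = 2 × 4848/3 ≈ 3232; y = 2 × 22728/3 ≈ 15152.

(3232, 15152)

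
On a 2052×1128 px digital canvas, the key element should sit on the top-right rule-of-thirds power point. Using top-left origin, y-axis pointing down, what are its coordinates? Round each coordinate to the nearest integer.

The top-right point sits two-thirds of the way across and one-third of the way down.
x = 2 × 2052/3 ≈ 1368; y = 1 × 1128/3 ≈ 376.

(1368, 376)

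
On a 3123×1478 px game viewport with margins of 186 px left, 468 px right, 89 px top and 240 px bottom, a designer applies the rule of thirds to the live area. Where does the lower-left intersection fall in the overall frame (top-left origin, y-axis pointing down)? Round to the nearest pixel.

Content width = 3123 − 186 − 468 = 2469 px; content height = 1478 − 89 − 240 = 1149 px.
Lower-left is one-third across and two-thirds down within the live area.
x = 186 + 1 × 2469/3 = 186 + 823.00 ≈ 1009
y = 89 + 2 × 1149/3 = 89 + 766.00 ≈ 855

(1009, 855)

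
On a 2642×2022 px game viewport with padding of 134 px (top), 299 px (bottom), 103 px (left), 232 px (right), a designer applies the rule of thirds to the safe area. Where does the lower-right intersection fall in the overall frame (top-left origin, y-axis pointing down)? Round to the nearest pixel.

x = 1641 px, y = 1193 px

Content width = 2642 − 103 − 232 = 2307 px; content height = 2022 − 134 − 299 = 1589 px.
Lower-right is two-thirds across and two-thirds down within the safe area.
x = 103 + 2 × 2307/3 = 103 + 1538.00 ≈ 1641
y = 134 + 2 × 1589/3 = 134 + 1059.33 ≈ 1193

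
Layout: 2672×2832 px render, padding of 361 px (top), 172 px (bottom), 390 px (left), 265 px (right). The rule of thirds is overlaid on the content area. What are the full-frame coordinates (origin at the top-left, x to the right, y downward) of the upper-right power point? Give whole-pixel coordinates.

Content width = 2672 − 390 − 265 = 2017 px; content height = 2832 − 361 − 172 = 2299 px.
Upper-right is two-thirds across and one-third down within the content area.
x = 390 + 2 × 2017/3 = 390 + 1344.67 ≈ 1735
y = 361 + 1 × 2299/3 = 361 + 766.33 ≈ 1127

(1735, 1127)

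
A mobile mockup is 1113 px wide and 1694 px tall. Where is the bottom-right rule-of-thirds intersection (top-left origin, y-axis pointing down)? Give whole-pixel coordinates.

The bottom-right point sits two-thirds of the way across and two-thirds of the way down.
x = 2 × 1113/3 ≈ 742; y = 2 × 1694/3 ≈ 1129.

x = 742 px, y = 1129 px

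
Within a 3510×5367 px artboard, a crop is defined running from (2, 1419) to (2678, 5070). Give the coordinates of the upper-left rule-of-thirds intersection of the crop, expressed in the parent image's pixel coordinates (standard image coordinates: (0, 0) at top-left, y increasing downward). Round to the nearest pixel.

(894, 2636)

Crop width = 2678 − 2 = 2676 px; one third is 892.00 px.
Crop height = 5070 − 1419 = 3651 px; one third is 1217.00 px.
The upper-left point is one-third across and one-third down within the crop:
x = 2 + 1 × 892.00 ≈ 894; y = 1419 + 1 × 1217.00 ≈ 2636.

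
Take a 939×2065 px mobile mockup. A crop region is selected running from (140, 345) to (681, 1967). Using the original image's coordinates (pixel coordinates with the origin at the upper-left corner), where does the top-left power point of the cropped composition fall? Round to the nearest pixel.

(320, 886)

Crop width = 681 − 140 = 541 px; one third is 180.33 px.
Crop height = 1967 − 345 = 1622 px; one third is 540.67 px.
The top-left point is one-third across and one-third down within the crop:
x = 140 + 1 × 180.33 ≈ 320; y = 345 + 1 × 540.67 ≈ 886.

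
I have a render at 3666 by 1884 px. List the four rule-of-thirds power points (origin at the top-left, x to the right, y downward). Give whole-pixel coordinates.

One third of 3666 is 1222; one third of 1884 is 628.
Vertical third lines at x = 1222 and x = 2444; horizontal third lines at y = 628 and y = 1256.

(1222, 628), (2444, 628), (1222, 1256), (2444, 1256)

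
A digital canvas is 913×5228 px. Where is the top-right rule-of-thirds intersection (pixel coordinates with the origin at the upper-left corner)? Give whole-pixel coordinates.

The top-right point sits two-thirds of the way across and one-third of the way down.
x = 2 × 913/3 ≈ 609; y = 1 × 5228/3 ≈ 1743.

x = 609 px, y = 1743 px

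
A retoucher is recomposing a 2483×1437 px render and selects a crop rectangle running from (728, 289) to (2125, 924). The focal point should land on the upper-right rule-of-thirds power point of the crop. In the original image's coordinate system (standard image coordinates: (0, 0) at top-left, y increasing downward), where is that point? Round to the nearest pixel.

Crop width = 2125 − 728 = 1397 px; one third is 465.67 px.
Crop height = 924 − 289 = 635 px; one third is 211.67 px.
The upper-right point is two-thirds across and one-third down within the crop:
x = 728 + 2 × 465.67 ≈ 1659; y = 289 + 1 × 211.67 ≈ 501.

(1659, 501)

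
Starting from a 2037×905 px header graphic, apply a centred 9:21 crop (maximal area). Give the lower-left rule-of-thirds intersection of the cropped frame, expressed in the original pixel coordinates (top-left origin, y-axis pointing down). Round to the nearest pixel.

x = 954 px, y = 603 px

2037/905 > 9/21, so the 9:21 crop keeps the full height 905 and trims width to 905 × 9/21 = 387.86 px.
Left offset = (2037 − 387.86)/2 = 824.57 px; top offset = 0.
Lower-left is one-third across and two-thirds down within the crop:
x = 824.57 + 1 × 387.86/3 ≈ 954; y = 0.00 + 2 × 905.00/3 ≈ 603.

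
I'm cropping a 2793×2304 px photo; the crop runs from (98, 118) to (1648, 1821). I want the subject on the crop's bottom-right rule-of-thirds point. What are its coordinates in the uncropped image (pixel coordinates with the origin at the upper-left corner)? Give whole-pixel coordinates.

Crop width = 1648 − 98 = 1550 px; one third is 516.67 px.
Crop height = 1821 − 118 = 1703 px; one third is 567.67 px.
The bottom-right point is two-thirds across and two-thirds down within the crop:
x = 98 + 2 × 516.67 ≈ 1131; y = 118 + 2 × 567.67 ≈ 1253.

x = 1131 px, y = 1253 px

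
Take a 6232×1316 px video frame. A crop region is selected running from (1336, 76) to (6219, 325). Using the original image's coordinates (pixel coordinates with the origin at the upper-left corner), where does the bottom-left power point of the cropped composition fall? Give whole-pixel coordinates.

Crop width = 6219 − 1336 = 4883 px; one third is 1627.67 px.
Crop height = 325 − 76 = 249 px; one third is 83.00 px.
The bottom-left point is one-third across and two-thirds down within the crop:
x = 1336 + 1 × 1627.67 ≈ 2964; y = 76 + 2 × 83.00 ≈ 242.

(2964, 242)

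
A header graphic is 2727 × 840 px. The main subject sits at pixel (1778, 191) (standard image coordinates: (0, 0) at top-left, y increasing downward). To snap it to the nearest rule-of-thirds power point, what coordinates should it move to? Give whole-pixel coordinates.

Third lines: x ∈ {909, 1818}, y ∈ {280, 560}.
1778 is closer to x = 1818; 191 is closer to y = 280.
So the nearest intersection is the upper-right power point.

x = 1818 px, y = 280 px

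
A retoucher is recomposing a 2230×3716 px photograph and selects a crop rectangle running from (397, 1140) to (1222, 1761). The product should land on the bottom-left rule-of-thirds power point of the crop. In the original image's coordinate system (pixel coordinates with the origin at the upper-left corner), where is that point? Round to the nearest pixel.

x = 672 px, y = 1554 px

Crop width = 1222 − 397 = 825 px; one third is 275.00 px.
Crop height = 1761 − 1140 = 621 px; one third is 207.00 px.
The bottom-left point is one-third across and two-thirds down within the crop:
x = 397 + 1 × 275.00 ≈ 672; y = 1140 + 2 × 207.00 ≈ 1554.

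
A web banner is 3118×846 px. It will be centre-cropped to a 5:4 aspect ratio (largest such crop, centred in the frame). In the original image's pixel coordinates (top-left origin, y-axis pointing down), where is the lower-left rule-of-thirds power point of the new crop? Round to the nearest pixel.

(1383, 564)

3118/846 > 5/4, so the 5:4 crop keeps the full height 846 and trims width to 846 × 5/4 = 1057.50 px.
Left offset = (3118 − 1057.50)/2 = 1030.25 px; top offset = 0.
Lower-left is one-third across and two-thirds down within the crop:
x = 1030.25 + 1 × 1057.50/3 ≈ 1383; y = 0.00 + 2 × 846.00/3 ≈ 564.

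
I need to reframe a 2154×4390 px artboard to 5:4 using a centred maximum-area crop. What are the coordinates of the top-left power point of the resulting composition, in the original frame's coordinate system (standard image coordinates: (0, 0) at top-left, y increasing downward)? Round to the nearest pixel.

2154/4390 < 5/4, so the 5:4 crop keeps the full width 2154 and trims height to 2154 × 4/5 = 1723.20 px.
Top offset = (4390 − 1723.20)/2 = 1333.40 px; left offset = 0.
Top-left is one-third across and one-third down within the crop:
x = 0.00 + 1 × 2154.00/3 ≈ 718; y = 1333.40 + 1 × 1723.20/3 ≈ 1908.

x = 718 px, y = 1908 px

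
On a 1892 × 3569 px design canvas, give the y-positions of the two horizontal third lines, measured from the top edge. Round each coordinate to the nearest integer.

y = 1190 px and y = 2379 px

3569 / 3 = 1189.67, so the horizontal lines sit at one and two thirds of 3569.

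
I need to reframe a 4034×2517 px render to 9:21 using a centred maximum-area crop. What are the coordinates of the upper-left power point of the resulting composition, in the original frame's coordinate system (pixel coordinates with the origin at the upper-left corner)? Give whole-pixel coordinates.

(1837, 839)

4034/2517 > 9/21, so the 9:21 crop keeps the full height 2517 and trims width to 2517 × 9/21 = 1078.71 px.
Left offset = (4034 − 1078.71)/2 = 1477.64 px; top offset = 0.
Upper-left is one-third across and one-third down within the crop:
x = 1477.64 + 1 × 1078.71/3 ≈ 1837; y = 0.00 + 1 × 2517.00/3 ≈ 839.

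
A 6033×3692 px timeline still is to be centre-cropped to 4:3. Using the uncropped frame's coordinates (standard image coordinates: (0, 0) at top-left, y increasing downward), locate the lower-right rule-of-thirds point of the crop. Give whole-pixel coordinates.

6033/3692 > 4/3, so the 4:3 crop keeps the full height 3692 and trims width to 3692 × 4/3 = 4922.67 px.
Left offset = (6033 − 4922.67)/2 = 555.17 px; top offset = 0.
Lower-right is two-thirds across and two-thirds down within the crop:
x = 555.17 + 2 × 4922.67/3 ≈ 3837; y = 0.00 + 2 × 3692.00/3 ≈ 2461.

x = 3837 px, y = 2461 px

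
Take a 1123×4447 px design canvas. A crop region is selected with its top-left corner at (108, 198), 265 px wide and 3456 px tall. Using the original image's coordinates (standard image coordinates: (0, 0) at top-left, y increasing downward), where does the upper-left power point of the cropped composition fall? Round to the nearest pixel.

(196, 1350)

One third of the crop width 265 is 88.33 px.
One third of the crop height 3456 is 1152.00 px.
The upper-left point is one-third across and one-third down within the crop:
x = 108 + 1 × 88.33 ≈ 196; y = 198 + 1 × 1152.00 ≈ 1350.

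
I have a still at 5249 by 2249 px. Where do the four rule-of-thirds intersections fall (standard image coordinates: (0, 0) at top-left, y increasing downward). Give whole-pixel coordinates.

One third of 5249 is 1749.67; one third of 2249 is 749.67.
Vertical third lines at x = 1750 and x = 3499; horizontal third lines at y = 750 and y = 1499.

(1750, 750), (3499, 750), (1750, 1499), (3499, 1499)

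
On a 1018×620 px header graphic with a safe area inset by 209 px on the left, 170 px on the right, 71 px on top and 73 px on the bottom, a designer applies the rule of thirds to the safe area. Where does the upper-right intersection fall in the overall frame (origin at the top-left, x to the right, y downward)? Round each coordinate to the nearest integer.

x = 635 px, y = 230 px

Content width = 1018 − 209 − 170 = 639 px; content height = 620 − 71 − 73 = 476 px.
Upper-right is two-thirds across and one-third down within the safe area.
x = 209 + 2 × 639/3 = 209 + 426.00 ≈ 635
y = 71 + 1 × 476/3 = 71 + 158.67 ≈ 230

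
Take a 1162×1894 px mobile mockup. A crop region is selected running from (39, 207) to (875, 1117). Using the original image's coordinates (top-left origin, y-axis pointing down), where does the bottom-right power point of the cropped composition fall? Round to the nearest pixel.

Crop width = 875 − 39 = 836 px; one third is 278.67 px.
Crop height = 1117 − 207 = 910 px; one third is 303.33 px.
The bottom-right point is two-thirds across and two-thirds down within the crop:
x = 39 + 2 × 278.67 ≈ 596; y = 207 + 2 × 303.33 ≈ 814.

(596, 814)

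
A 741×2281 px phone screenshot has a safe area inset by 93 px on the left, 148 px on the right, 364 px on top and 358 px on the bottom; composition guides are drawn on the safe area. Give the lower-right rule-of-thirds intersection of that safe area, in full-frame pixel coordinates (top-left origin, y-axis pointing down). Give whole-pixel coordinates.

Content width = 741 − 93 − 148 = 500 px; content height = 2281 − 364 − 358 = 1559 px.
Lower-right is two-thirds across and two-thirds down within the safe area.
x = 93 + 2 × 500/3 = 93 + 333.33 ≈ 426
y = 364 + 2 × 1559/3 = 364 + 1039.33 ≈ 1403

(426, 1403)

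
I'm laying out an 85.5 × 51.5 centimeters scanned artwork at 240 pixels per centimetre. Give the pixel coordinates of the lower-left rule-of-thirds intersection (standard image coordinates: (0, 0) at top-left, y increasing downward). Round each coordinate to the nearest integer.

In pixels the canvas is 85.5 × 240 = 20520 wide and 51.5 × 240 = 12360 tall.
The lower-left point is one-third across and two-thirds down:
x = 1 × 20520/3 ≈ 6840; y = 2 × 12360/3 ≈ 8240.

x = 6840 px, y = 8240 px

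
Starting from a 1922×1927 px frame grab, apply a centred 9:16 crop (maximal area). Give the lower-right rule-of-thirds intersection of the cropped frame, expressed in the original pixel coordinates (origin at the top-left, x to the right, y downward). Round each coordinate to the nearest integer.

(1142, 1285)

1922/1927 > 9/16, so the 9:16 crop keeps the full height 1927 and trims width to 1927 × 9/16 = 1083.94 px.
Left offset = (1922 − 1083.94)/2 = 419.03 px; top offset = 0.
Lower-right is two-thirds across and two-thirds down within the crop:
x = 419.03 + 2 × 1083.94/3 ≈ 1142; y = 0.00 + 2 × 1927.00/3 ≈ 1285.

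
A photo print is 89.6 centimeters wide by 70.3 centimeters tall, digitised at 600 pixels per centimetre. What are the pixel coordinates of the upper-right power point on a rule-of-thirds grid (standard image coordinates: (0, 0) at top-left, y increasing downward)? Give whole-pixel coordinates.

In pixels the canvas is 89.6 × 600 = 53760 wide and 70.3 × 600 = 42180 tall.
The upper-right point is two-thirds across and one-third down:
x = 2 × 53760/3 ≈ 35840; y = 1 × 42180/3 ≈ 14060.

x = 35840 px, y = 14060 px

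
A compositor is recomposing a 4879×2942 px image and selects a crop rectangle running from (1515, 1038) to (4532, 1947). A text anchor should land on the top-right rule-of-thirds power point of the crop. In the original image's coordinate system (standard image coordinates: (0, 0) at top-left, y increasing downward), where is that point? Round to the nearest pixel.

(3526, 1341)

Crop width = 4532 − 1515 = 3017 px; one third is 1005.67 px.
Crop height = 1947 − 1038 = 909 px; one third is 303.00 px.
The top-right point is two-thirds across and one-third down within the crop:
x = 1515 + 2 × 1005.67 ≈ 3526; y = 1038 + 1 × 303.00 ≈ 1341.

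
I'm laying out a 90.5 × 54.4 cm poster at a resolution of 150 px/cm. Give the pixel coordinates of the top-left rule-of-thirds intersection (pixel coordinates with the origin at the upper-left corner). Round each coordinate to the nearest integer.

x = 4525 px, y = 2720 px

In pixels the canvas is 90.5 × 150 = 13575 wide and 54.4 × 150 = 8160 tall.
The top-left point is one-third across and one-third down:
x = 1 × 13575/3 ≈ 4525; y = 1 × 8160/3 ≈ 2720.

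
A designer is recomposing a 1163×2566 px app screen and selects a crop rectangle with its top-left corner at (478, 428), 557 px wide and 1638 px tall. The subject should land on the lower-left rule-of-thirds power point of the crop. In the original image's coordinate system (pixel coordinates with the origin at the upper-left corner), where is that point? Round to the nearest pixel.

One third of the crop width 557 is 185.67 px.
One third of the crop height 1638 is 546.00 px.
The lower-left point is one-third across and two-thirds down within the crop:
x = 478 + 1 × 185.67 ≈ 664; y = 428 + 2 × 546.00 ≈ 1520.

(664, 1520)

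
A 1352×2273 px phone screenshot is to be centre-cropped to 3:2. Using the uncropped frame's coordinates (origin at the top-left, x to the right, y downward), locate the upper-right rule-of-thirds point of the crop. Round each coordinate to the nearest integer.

x = 901 px, y = 986 px

1352/2273 < 3/2, so the 3:2 crop keeps the full width 1352 and trims height to 1352 × 2/3 = 901.33 px.
Top offset = (2273 − 901.33)/2 = 685.83 px; left offset = 0.
Upper-right is two-thirds across and one-third down within the crop:
x = 0.00 + 2 × 1352.00/3 ≈ 901; y = 685.83 + 1 × 901.33/3 ≈ 986.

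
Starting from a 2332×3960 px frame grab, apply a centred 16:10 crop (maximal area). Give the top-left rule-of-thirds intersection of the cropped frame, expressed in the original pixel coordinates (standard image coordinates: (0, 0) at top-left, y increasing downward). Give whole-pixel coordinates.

2332/3960 < 16/10, so the 16:10 crop keeps the full width 2332 and trims height to 2332 × 10/16 = 1457.50 px.
Top offset = (3960 − 1457.50)/2 = 1251.25 px; left offset = 0.
Top-left is one-third across and one-third down within the crop:
x = 0.00 + 1 × 2332.00/3 ≈ 777; y = 1251.25 + 1 × 1457.50/3 ≈ 1737.

(777, 1737)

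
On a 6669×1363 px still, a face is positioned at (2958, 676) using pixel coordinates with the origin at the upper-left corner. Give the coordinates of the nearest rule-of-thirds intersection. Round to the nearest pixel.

Third lines: x ∈ {2223, 4446}, y ∈ {454, 909}.
2958 is closer to x = 2223; 676 is closer to y = 454.
So the nearest intersection is the upper-left power point.

(2223, 454)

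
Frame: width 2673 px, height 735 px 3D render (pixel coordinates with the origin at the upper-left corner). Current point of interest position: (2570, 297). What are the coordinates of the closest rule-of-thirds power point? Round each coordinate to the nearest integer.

x = 1782 px, y = 245 px

Third lines: x ∈ {891, 1782}, y ∈ {245, 490}.
2570 is closer to x = 1782; 297 is closer to y = 245.
So the nearest intersection is the upper-right power point.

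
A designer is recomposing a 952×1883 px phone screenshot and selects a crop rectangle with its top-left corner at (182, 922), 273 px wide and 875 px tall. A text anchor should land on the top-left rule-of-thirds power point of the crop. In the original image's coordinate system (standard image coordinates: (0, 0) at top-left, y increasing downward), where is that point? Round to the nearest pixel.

One third of the crop width 273 is 91.00 px.
One third of the crop height 875 is 291.67 px.
The top-left point is one-third across and one-third down within the crop:
x = 182 + 1 × 91.00 ≈ 273; y = 922 + 1 × 291.67 ≈ 1214.

x = 273 px, y = 1214 px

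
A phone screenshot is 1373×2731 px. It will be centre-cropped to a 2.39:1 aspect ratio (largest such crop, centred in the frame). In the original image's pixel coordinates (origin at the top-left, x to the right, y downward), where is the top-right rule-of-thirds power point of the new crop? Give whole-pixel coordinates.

x = 915 px, y = 1270 px

1373/2731 < 2.39/1, so the 2.39:1 crop keeps the full width 1373 and trims height to 1373 × 1/2.39 = 574.48 px.
Top offset = (2731 − 574.48)/2 = 1078.26 px; left offset = 0.
Top-right is two-thirds across and one-third down within the crop:
x = 0.00 + 2 × 1373.00/3 ≈ 915; y = 1078.26 + 1 × 574.48/3 ≈ 1270.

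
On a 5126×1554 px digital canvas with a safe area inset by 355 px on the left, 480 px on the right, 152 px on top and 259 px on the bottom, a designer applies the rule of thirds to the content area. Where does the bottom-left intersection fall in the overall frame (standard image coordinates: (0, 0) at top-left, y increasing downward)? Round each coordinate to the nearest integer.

Content width = 5126 − 355 − 480 = 4291 px; content height = 1554 − 152 − 259 = 1143 px.
Bottom-left is one-third across and two-thirds down within the content area.
x = 355 + 1 × 4291/3 = 355 + 1430.33 ≈ 1785
y = 152 + 2 × 1143/3 = 152 + 762.00 ≈ 914

x = 1785 px, y = 914 px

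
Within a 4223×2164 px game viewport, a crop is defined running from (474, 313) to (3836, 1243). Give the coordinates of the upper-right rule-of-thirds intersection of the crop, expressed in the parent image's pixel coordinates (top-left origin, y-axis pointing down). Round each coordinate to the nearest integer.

Crop width = 3836 − 474 = 3362 px; one third is 1120.67 px.
Crop height = 1243 − 313 = 930 px; one third is 310.00 px.
The upper-right point is two-thirds across and one-third down within the crop:
x = 474 + 2 × 1120.67 ≈ 2715; y = 313 + 1 × 310.00 ≈ 623.

x = 2715 px, y = 623 px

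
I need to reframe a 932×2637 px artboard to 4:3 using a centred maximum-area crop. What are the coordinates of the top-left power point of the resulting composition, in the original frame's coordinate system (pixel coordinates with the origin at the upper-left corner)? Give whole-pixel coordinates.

932/2637 < 4/3, so the 4:3 crop keeps the full width 932 and trims height to 932 × 3/4 = 699.00 px.
Top offset = (2637 − 699.00)/2 = 969.00 px; left offset = 0.
Top-left is one-third across and one-third down within the crop:
x = 0.00 + 1 × 932.00/3 ≈ 311; y = 969.00 + 1 × 699.00/3 ≈ 1202.

(311, 1202)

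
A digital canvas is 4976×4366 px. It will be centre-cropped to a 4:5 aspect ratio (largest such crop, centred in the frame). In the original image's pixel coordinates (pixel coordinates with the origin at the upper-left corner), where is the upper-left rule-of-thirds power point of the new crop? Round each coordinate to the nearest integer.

4976/4366 > 4/5, so the 4:5 crop keeps the full height 4366 and trims width to 4366 × 4/5 = 3492.80 px.
Left offset = (4976 − 3492.80)/2 = 741.60 px; top offset = 0.
Upper-left is one-third across and one-third down within the crop:
x = 741.60 + 1 × 3492.80/3 ≈ 1906; y = 0.00 + 1 × 4366.00/3 ≈ 1455.

(1906, 1455)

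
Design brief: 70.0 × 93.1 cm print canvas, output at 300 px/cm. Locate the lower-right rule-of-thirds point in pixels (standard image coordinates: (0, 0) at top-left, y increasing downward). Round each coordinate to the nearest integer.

(14000, 18620)

In pixels the canvas is 70.0 × 300 = 21000 wide and 93.1 × 300 = 27930 tall.
The lower-right point is two-thirds across and two-thirds down:
x = 2 × 21000/3 ≈ 14000; y = 2 × 27930/3 ≈ 18620.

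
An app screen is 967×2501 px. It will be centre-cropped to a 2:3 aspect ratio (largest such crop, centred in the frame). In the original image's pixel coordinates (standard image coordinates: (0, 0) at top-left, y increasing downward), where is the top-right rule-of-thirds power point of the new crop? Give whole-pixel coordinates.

x = 645 px, y = 1009 px

967/2501 < 2/3, so the 2:3 crop keeps the full width 967 and trims height to 967 × 3/2 = 1450.50 px.
Top offset = (2501 − 1450.50)/2 = 525.25 px; left offset = 0.
Top-right is two-thirds across and one-third down within the crop:
x = 0.00 + 2 × 967.00/3 ≈ 645; y = 525.25 + 1 × 1450.50/3 ≈ 1009.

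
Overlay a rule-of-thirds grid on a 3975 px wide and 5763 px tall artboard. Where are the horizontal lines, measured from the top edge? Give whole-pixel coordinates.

5763 / 3 = 1921, so the horizontal lines sit at one and two thirds of 5763.

y = 1921 px and y = 3842 px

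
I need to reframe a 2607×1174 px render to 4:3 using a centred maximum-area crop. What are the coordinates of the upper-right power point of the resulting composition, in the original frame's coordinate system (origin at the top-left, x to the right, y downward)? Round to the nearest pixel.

2607/1174 > 4/3, so the 4:3 crop keeps the full height 1174 and trims width to 1174 × 4/3 = 1565.33 px.
Left offset = (2607 − 1565.33)/2 = 520.83 px; top offset = 0.
Upper-right is two-thirds across and one-third down within the crop:
x = 520.83 + 2 × 1565.33/3 ≈ 1564; y = 0.00 + 1 × 1174.00/3 ≈ 391.

(1564, 391)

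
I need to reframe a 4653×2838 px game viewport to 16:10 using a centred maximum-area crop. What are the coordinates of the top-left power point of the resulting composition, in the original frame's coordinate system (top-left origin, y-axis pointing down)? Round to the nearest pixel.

4653/2838 > 16/10, so the 16:10 crop keeps the full height 2838 and trims width to 2838 × 16/10 = 4540.80 px.
Left offset = (4653 − 4540.80)/2 = 56.10 px; top offset = 0.
Top-left is one-third across and one-third down within the crop:
x = 56.10 + 1 × 4540.80/3 ≈ 1570; y = 0.00 + 1 × 2838.00/3 ≈ 946.

x = 1570 px, y = 946 px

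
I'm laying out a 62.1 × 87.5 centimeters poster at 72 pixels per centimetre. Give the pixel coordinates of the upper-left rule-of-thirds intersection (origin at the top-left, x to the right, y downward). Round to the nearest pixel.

In pixels the canvas is 62.1 × 72 = 4471.2 wide and 87.5 × 72 = 6300 tall.
The upper-left point is one-third across and one-third down:
x = 1 × 4471.2/3 ≈ 1490; y = 1 × 6300/3 ≈ 2100.

(1490, 2100)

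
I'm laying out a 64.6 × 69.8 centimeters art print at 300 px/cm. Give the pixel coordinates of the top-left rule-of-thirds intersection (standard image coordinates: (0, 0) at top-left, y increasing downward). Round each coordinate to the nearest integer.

In pixels the canvas is 64.6 × 300 = 19380 wide and 69.8 × 300 = 20940 tall.
The top-left point is one-third across and one-third down:
x = 1 × 19380/3 ≈ 6460; y = 1 × 20940/3 ≈ 6980.

(6460, 6980)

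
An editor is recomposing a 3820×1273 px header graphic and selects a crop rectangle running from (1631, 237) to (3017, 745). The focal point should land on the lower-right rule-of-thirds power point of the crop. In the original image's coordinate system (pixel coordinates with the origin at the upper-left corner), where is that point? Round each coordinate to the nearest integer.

(2555, 576)

Crop width = 3017 − 1631 = 1386 px; one third is 462.00 px.
Crop height = 745 − 237 = 508 px; one third is 169.33 px.
The lower-right point is two-thirds across and two-thirds down within the crop:
x = 1631 + 2 × 462.00 ≈ 2555; y = 237 + 2 × 169.33 ≈ 576.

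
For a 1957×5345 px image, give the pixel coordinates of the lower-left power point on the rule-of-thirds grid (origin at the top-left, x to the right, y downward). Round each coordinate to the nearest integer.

x = 652 px, y = 3563 px

The lower-left point sits one-third of the way across and two-thirds of the way down.
x = 1 × 1957/3 ≈ 652; y = 2 × 5345/3 ≈ 3563.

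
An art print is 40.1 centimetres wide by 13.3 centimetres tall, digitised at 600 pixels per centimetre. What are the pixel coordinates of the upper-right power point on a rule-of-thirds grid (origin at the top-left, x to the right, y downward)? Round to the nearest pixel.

In pixels the canvas is 40.1 × 600 = 24060 wide and 13.3 × 600 = 7980 tall.
The upper-right point is two-thirds across and one-third down:
x = 2 × 24060/3 ≈ 16040; y = 1 × 7980/3 ≈ 2660.

(16040, 2660)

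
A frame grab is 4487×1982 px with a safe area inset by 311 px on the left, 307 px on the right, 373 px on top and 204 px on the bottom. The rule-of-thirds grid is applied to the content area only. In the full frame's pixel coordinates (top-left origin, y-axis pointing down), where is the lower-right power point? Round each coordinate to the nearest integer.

(2890, 1310)

Content width = 4487 − 311 − 307 = 3869 px; content height = 1982 − 373 − 204 = 1405 px.
Lower-right is two-thirds across and two-thirds down within the content area.
x = 311 + 2 × 3869/3 = 311 + 2579.33 ≈ 2890
y = 373 + 2 × 1405/3 = 373 + 936.67 ≈ 1310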